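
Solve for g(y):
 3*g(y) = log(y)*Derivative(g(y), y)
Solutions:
 g(y) = C1*exp(3*li(y))


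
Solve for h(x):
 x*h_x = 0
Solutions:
 h(x) = C1


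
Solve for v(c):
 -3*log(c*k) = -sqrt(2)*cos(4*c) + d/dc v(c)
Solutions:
 v(c) = C1 - 3*c*log(c*k) + 3*c + sqrt(2)*sin(4*c)/4


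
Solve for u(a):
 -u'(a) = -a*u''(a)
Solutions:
 u(a) = C1 + C2*a^2


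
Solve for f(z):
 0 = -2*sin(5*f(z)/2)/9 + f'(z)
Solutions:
 -2*z/9 + log(cos(5*f(z)/2) - 1)/5 - log(cos(5*f(z)/2) + 1)/5 = C1


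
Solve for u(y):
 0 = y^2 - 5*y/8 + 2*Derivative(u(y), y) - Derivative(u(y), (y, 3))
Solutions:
 u(y) = C1 + C2*exp(-sqrt(2)*y) + C3*exp(sqrt(2)*y) - y^3/6 + 5*y^2/32 - y/2


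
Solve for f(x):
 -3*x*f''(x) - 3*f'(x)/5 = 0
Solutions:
 f(x) = C1 + C2*x^(4/5)


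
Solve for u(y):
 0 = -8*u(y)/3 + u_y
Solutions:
 u(y) = C1*exp(8*y/3)


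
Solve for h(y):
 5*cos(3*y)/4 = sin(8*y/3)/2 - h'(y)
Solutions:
 h(y) = C1 - 5*sin(3*y)/12 - 3*cos(8*y/3)/16


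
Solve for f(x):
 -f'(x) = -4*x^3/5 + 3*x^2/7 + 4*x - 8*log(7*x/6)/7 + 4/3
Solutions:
 f(x) = C1 + x^4/5 - x^3/7 - 2*x^2 + 8*x*log(x)/7 - 52*x/21 - 8*x*log(6)/7 + 8*x*log(7)/7


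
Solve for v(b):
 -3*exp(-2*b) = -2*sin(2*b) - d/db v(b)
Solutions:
 v(b) = C1 + cos(2*b) - 3*exp(-2*b)/2


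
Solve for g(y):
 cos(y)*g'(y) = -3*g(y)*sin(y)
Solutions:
 g(y) = C1*cos(y)^3


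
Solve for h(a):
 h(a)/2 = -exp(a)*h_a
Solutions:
 h(a) = C1*exp(exp(-a)/2)


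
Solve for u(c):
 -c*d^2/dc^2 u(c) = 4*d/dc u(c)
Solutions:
 u(c) = C1 + C2/c^3


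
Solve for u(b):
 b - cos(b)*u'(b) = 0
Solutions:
 u(b) = C1 + Integral(b/cos(b), b)


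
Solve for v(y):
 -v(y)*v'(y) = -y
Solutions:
 v(y) = -sqrt(C1 + y^2)
 v(y) = sqrt(C1 + y^2)


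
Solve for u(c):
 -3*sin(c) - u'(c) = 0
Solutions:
 u(c) = C1 + 3*cos(c)


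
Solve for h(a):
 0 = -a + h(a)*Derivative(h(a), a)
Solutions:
 h(a) = -sqrt(C1 + a^2)
 h(a) = sqrt(C1 + a^2)


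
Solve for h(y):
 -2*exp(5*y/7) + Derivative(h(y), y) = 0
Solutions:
 h(y) = C1 + 14*exp(5*y/7)/5


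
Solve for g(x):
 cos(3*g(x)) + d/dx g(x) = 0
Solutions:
 g(x) = -asin((C1 + exp(6*x))/(C1 - exp(6*x)))/3 + pi/3
 g(x) = asin((C1 + exp(6*x))/(C1 - exp(6*x)))/3


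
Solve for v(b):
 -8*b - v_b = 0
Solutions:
 v(b) = C1 - 4*b^2


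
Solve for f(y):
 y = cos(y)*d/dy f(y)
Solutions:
 f(y) = C1 + Integral(y/cos(y), y)


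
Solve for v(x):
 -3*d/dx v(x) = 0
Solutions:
 v(x) = C1


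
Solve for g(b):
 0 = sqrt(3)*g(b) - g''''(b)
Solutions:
 g(b) = C1*exp(-3^(1/8)*b) + C2*exp(3^(1/8)*b) + C3*sin(3^(1/8)*b) + C4*cos(3^(1/8)*b)


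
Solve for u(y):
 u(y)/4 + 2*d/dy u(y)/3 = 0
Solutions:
 u(y) = C1*exp(-3*y/8)


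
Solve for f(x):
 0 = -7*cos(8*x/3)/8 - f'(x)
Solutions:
 f(x) = C1 - 21*sin(8*x/3)/64


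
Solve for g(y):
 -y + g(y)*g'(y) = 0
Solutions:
 g(y) = -sqrt(C1 + y^2)
 g(y) = sqrt(C1 + y^2)


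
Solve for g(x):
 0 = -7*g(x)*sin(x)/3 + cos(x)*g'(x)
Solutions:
 g(x) = C1/cos(x)^(7/3)


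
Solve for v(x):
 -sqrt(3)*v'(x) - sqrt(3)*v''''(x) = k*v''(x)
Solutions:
 v(x) = C1 + C2*exp(2^(1/3)*x*(2*sqrt(3)*k/(sqrt(3)*sqrt(4*sqrt(3)*k^3 + 243) + 27)^(1/3) - 2^(1/3)*(sqrt(3)*sqrt(4*sqrt(3)*k^3 + 243) + 27)^(1/3))/6) + C3*exp(2^(1/3)*x*(8*sqrt(3)*k/((-1 + sqrt(3)*I)*(sqrt(3)*sqrt(4*sqrt(3)*k^3 + 243) + 27)^(1/3)) + 2^(1/3)*(sqrt(3)*sqrt(4*sqrt(3)*k^3 + 243) + 27)^(1/3) - 2^(1/3)*sqrt(3)*I*(sqrt(3)*sqrt(4*sqrt(3)*k^3 + 243) + 27)^(1/3))/12) + C4*exp(2^(1/3)*x*(-8*sqrt(3)*k/((1 + sqrt(3)*I)*(sqrt(3)*sqrt(4*sqrt(3)*k^3 + 243) + 27)^(1/3)) + 2^(1/3)*(sqrt(3)*sqrt(4*sqrt(3)*k^3 + 243) + 27)^(1/3) + 2^(1/3)*sqrt(3)*I*(sqrt(3)*sqrt(4*sqrt(3)*k^3 + 243) + 27)^(1/3))/12)


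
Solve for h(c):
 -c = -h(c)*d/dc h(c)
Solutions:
 h(c) = -sqrt(C1 + c^2)
 h(c) = sqrt(C1 + c^2)


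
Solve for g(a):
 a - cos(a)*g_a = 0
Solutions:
 g(a) = C1 + Integral(a/cos(a), a)


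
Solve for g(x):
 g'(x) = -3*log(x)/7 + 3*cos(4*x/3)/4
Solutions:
 g(x) = C1 - 3*x*log(x)/7 + 3*x/7 + 9*sin(4*x/3)/16


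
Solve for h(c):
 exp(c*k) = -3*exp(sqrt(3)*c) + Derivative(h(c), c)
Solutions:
 h(c) = C1 + sqrt(3)*exp(sqrt(3)*c) + exp(c*k)/k


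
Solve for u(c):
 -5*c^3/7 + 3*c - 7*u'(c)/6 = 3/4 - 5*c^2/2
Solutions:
 u(c) = C1 - 15*c^4/98 + 5*c^3/7 + 9*c^2/7 - 9*c/14


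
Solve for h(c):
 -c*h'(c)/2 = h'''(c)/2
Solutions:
 h(c) = C1 + Integral(C2*airyai(-c) + C3*airybi(-c), c)


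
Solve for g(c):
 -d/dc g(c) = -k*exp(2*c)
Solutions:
 g(c) = C1 + k*exp(2*c)/2


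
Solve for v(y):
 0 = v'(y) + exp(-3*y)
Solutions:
 v(y) = C1 + exp(-3*y)/3


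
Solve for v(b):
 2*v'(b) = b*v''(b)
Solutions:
 v(b) = C1 + C2*b^3


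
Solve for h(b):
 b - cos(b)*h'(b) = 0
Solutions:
 h(b) = C1 + Integral(b/cos(b), b)


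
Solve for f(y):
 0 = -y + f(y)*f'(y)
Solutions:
 f(y) = -sqrt(C1 + y^2)
 f(y) = sqrt(C1 + y^2)


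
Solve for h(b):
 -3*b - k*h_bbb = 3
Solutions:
 h(b) = C1 + C2*b + C3*b^2 - b^4/(8*k) - b^3/(2*k)


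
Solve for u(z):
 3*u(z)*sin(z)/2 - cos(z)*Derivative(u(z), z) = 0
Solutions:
 u(z) = C1/cos(z)^(3/2)


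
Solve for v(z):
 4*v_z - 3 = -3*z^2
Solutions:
 v(z) = C1 - z^3/4 + 3*z/4


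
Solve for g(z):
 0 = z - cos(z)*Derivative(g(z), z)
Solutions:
 g(z) = C1 + Integral(z/cos(z), z)


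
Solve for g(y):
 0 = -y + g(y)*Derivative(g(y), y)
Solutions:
 g(y) = -sqrt(C1 + y^2)
 g(y) = sqrt(C1 + y^2)


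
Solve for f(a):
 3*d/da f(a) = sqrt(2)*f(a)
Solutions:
 f(a) = C1*exp(sqrt(2)*a/3)


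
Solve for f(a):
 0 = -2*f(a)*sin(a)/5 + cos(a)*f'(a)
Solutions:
 f(a) = C1/cos(a)^(2/5)


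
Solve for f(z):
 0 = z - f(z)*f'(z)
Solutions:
 f(z) = -sqrt(C1 + z^2)
 f(z) = sqrt(C1 + z^2)


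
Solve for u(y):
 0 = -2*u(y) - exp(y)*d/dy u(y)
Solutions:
 u(y) = C1*exp(2*exp(-y))


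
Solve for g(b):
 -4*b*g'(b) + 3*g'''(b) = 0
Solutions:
 g(b) = C1 + Integral(C2*airyai(6^(2/3)*b/3) + C3*airybi(6^(2/3)*b/3), b)


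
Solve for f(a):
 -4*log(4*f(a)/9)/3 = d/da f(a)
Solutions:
 3*Integral(1/(log(_y) - 2*log(3) + 2*log(2)), (_y, f(a)))/4 = C1 - a


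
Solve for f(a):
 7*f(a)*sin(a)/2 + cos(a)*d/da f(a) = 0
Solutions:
 f(a) = C1*cos(a)^(7/2)


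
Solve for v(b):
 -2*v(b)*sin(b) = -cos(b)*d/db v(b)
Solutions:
 v(b) = C1/cos(b)^2


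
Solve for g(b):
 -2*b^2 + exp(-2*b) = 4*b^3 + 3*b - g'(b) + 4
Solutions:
 g(b) = C1 + b^4 + 2*b^3/3 + 3*b^2/2 + 4*b + exp(-2*b)/2


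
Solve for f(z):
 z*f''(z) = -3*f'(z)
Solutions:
 f(z) = C1 + C2/z^2


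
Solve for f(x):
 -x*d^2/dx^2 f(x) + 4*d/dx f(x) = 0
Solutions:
 f(x) = C1 + C2*x^5


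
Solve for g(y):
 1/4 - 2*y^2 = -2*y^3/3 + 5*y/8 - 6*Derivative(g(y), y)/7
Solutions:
 g(y) = C1 - 7*y^4/36 + 7*y^3/9 + 35*y^2/96 - 7*y/24


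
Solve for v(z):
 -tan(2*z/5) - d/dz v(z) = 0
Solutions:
 v(z) = C1 + 5*log(cos(2*z/5))/2


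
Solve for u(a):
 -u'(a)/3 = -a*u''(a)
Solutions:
 u(a) = C1 + C2*a^(4/3)


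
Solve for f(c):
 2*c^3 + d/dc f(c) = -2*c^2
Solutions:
 f(c) = C1 - c^4/2 - 2*c^3/3


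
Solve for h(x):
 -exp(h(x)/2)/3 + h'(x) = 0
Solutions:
 h(x) = 2*log(-1/(C1 + x)) + 2*log(6)


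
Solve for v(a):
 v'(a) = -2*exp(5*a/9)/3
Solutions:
 v(a) = C1 - 6*exp(5*a/9)/5


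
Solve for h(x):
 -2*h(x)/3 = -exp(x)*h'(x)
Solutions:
 h(x) = C1*exp(-2*exp(-x)/3)


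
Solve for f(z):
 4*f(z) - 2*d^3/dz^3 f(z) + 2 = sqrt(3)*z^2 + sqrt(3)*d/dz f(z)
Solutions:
 f(z) = C1*exp(z*(-6*(1 + sqrt(sqrt(3)/72 + 1))^(1/3) + sqrt(3)/(1 + sqrt(sqrt(3)/72 + 1))^(1/3))/12)*sin(z*((1 + sqrt(sqrt(3)/72 + 1))^(-1/3) + 2*sqrt(3)*(1 + sqrt(sqrt(3)/72 + 1))^(1/3))/4) + C2*exp(z*(-6*(1 + sqrt(sqrt(3)/72 + 1))^(1/3) + sqrt(3)/(1 + sqrt(sqrt(3)/72 + 1))^(1/3))/12)*cos(z*((1 + sqrt(sqrt(3)/72 + 1))^(-1/3) + 2*sqrt(3)*(1 + sqrt(sqrt(3)/72 + 1))^(1/3))/4) + C3*exp(z*(-sqrt(3)/(6*(1 + sqrt(sqrt(3)/72 + 1))^(1/3)) + (1 + sqrt(sqrt(3)/72 + 1))^(1/3))) + sqrt(3)*z^2/4 + 3*z/8 - 1/2 + 3*sqrt(3)/32


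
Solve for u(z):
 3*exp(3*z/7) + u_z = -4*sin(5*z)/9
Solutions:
 u(z) = C1 - 7*exp(3*z/7) + 4*cos(5*z)/45


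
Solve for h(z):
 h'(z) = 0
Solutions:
 h(z) = C1


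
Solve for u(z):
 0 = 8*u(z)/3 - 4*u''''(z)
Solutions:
 u(z) = C1*exp(-2^(1/4)*3^(3/4)*z/3) + C2*exp(2^(1/4)*3^(3/4)*z/3) + C3*sin(2^(1/4)*3^(3/4)*z/3) + C4*cos(2^(1/4)*3^(3/4)*z/3)


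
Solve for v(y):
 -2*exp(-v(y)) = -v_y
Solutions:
 v(y) = log(C1 + 2*y)


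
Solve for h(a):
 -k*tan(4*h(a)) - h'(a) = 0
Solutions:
 h(a) = -asin(C1*exp(-4*a*k))/4 + pi/4
 h(a) = asin(C1*exp(-4*a*k))/4


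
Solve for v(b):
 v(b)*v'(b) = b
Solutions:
 v(b) = -sqrt(C1 + b^2)
 v(b) = sqrt(C1 + b^2)


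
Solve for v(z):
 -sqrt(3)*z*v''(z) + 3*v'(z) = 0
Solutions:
 v(z) = C1 + C2*z^(1 + sqrt(3))


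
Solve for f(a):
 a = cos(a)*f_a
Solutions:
 f(a) = C1 + Integral(a/cos(a), a)


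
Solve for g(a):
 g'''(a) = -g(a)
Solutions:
 g(a) = C3*exp(-a) + (C1*sin(sqrt(3)*a/2) + C2*cos(sqrt(3)*a/2))*exp(a/2)


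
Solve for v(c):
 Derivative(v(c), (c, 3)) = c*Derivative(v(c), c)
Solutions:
 v(c) = C1 + Integral(C2*airyai(c) + C3*airybi(c), c)


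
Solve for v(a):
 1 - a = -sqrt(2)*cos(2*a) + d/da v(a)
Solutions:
 v(a) = C1 - a^2/2 + a + sqrt(2)*sin(2*a)/2


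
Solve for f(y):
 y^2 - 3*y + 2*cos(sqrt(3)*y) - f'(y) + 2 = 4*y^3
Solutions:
 f(y) = C1 - y^4 + y^3/3 - 3*y^2/2 + 2*y + 2*sqrt(3)*sin(sqrt(3)*y)/3


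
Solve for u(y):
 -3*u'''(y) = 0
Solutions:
 u(y) = C1 + C2*y + C3*y^2


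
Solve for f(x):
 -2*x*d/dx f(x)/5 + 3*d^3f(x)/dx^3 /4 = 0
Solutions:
 f(x) = C1 + Integral(C2*airyai(2*15^(2/3)*x/15) + C3*airybi(2*15^(2/3)*x/15), x)


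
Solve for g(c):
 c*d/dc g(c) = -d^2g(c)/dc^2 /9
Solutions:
 g(c) = C1 + C2*erf(3*sqrt(2)*c/2)


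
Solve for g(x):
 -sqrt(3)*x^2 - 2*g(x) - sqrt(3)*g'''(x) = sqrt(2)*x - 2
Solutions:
 g(x) = C3*exp(-2^(1/3)*3^(5/6)*x/3) - sqrt(3)*x^2/2 - sqrt(2)*x/2 + (C1*sin(6^(1/3)*x/2) + C2*cos(6^(1/3)*x/2))*exp(2^(1/3)*3^(5/6)*x/6) + 1


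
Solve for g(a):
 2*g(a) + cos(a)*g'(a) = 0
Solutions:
 g(a) = C1*(sin(a) - 1)/(sin(a) + 1)


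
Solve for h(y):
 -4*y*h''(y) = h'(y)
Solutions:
 h(y) = C1 + C2*y^(3/4)


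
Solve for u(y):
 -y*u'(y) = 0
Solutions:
 u(y) = C1


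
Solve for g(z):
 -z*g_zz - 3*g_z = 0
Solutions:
 g(z) = C1 + C2/z^2


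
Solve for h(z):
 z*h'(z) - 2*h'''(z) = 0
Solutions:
 h(z) = C1 + Integral(C2*airyai(2^(2/3)*z/2) + C3*airybi(2^(2/3)*z/2), z)


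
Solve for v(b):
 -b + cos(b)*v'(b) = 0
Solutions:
 v(b) = C1 + Integral(b/cos(b), b)


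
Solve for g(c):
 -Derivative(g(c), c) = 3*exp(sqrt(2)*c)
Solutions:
 g(c) = C1 - 3*sqrt(2)*exp(sqrt(2)*c)/2


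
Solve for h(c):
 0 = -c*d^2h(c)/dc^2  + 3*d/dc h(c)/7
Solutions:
 h(c) = C1 + C2*c^(10/7)


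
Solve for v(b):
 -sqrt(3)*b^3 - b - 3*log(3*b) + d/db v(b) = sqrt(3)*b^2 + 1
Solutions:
 v(b) = C1 + sqrt(3)*b^4/4 + sqrt(3)*b^3/3 + b^2/2 + 3*b*log(b) - 2*b + b*log(27)


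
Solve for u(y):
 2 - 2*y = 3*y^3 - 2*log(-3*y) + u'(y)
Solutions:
 u(y) = C1 - 3*y^4/4 - y^2 + 2*y*log(-y) + 2*y*log(3)


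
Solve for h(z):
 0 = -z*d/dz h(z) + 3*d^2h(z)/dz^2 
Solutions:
 h(z) = C1 + C2*erfi(sqrt(6)*z/6)


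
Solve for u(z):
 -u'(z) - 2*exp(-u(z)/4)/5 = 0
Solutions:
 u(z) = 4*log(C1 - z/10)


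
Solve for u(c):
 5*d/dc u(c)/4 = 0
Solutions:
 u(c) = C1


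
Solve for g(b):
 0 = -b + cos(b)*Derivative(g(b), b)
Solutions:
 g(b) = C1 + Integral(b/cos(b), b)


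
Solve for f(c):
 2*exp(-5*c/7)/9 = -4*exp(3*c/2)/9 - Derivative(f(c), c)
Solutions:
 f(c) = C1 - 8*exp(3*c/2)/27 + 14*exp(-5*c/7)/45


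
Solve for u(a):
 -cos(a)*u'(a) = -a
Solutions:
 u(a) = C1 + Integral(a/cos(a), a)


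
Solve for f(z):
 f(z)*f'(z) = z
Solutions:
 f(z) = -sqrt(C1 + z^2)
 f(z) = sqrt(C1 + z^2)


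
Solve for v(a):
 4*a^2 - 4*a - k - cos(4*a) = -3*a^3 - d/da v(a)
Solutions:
 v(a) = C1 - 3*a^4/4 - 4*a^3/3 + 2*a^2 + a*k + sin(4*a)/4


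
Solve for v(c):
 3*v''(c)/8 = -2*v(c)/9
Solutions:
 v(c) = C1*sin(4*sqrt(3)*c/9) + C2*cos(4*sqrt(3)*c/9)


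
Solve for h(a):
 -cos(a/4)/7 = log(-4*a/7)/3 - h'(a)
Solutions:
 h(a) = C1 + a*log(-a)/3 - a*log(7) - a/3 + 2*a*log(14)/3 + 4*sin(a/4)/7


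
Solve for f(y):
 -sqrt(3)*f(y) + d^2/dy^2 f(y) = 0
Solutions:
 f(y) = C1*exp(-3^(1/4)*y) + C2*exp(3^(1/4)*y)


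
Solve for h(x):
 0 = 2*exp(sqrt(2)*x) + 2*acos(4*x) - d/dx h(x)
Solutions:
 h(x) = C1 + 2*x*acos(4*x) - sqrt(1 - 16*x^2)/2 + sqrt(2)*exp(sqrt(2)*x)


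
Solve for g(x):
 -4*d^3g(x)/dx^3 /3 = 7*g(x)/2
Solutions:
 g(x) = C3*exp(-21^(1/3)*x/2) + (C1*sin(3^(5/6)*7^(1/3)*x/4) + C2*cos(3^(5/6)*7^(1/3)*x/4))*exp(21^(1/3)*x/4)


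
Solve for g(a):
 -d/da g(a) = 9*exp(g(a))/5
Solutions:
 g(a) = log(1/(C1 + 9*a)) + log(5)


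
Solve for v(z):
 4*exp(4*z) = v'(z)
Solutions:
 v(z) = C1 + exp(4*z)


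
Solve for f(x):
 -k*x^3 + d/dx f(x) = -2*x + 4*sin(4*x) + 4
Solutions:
 f(x) = C1 + k*x^4/4 - x^2 + 4*x - cos(4*x)


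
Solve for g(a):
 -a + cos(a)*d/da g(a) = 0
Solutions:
 g(a) = C1 + Integral(a/cos(a), a)


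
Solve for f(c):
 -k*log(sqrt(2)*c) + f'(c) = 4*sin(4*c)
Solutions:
 f(c) = C1 + c*k*(log(c) - 1) + c*k*log(2)/2 - cos(4*c)


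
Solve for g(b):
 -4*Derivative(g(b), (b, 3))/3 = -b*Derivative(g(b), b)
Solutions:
 g(b) = C1 + Integral(C2*airyai(6^(1/3)*b/2) + C3*airybi(6^(1/3)*b/2), b)


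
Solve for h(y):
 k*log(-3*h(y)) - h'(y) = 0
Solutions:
 Integral(1/(log(-_y) + log(3)), (_y, h(y))) = C1 + k*y


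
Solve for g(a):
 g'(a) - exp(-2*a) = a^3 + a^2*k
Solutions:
 g(a) = C1 + a^4/4 + a^3*k/3 - exp(-2*a)/2


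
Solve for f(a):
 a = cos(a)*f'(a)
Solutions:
 f(a) = C1 + Integral(a/cos(a), a)


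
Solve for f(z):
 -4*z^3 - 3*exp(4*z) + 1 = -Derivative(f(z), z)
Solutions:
 f(z) = C1 + z^4 - z + 3*exp(4*z)/4


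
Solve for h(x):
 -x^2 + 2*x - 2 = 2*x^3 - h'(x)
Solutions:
 h(x) = C1 + x^4/2 + x^3/3 - x^2 + 2*x


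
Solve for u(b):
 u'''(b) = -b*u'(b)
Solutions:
 u(b) = C1 + Integral(C2*airyai(-b) + C3*airybi(-b), b)


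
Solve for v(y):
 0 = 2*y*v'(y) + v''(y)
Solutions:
 v(y) = C1 + C2*erf(y)


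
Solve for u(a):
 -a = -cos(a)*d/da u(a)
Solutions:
 u(a) = C1 + Integral(a/cos(a), a)


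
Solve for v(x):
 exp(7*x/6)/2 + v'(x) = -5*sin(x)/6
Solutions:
 v(x) = C1 - 3*exp(7*x/6)/7 + 5*cos(x)/6


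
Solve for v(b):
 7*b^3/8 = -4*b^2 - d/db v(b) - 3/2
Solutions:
 v(b) = C1 - 7*b^4/32 - 4*b^3/3 - 3*b/2


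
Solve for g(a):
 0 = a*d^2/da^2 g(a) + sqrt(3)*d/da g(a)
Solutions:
 g(a) = C1 + C2*a^(1 - sqrt(3))


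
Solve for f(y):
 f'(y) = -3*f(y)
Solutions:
 f(y) = C1*exp(-3*y)


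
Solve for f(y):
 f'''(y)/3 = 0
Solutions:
 f(y) = C1 + C2*y + C3*y^2


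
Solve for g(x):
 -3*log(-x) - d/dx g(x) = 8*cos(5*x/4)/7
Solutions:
 g(x) = C1 - 3*x*log(-x) + 3*x - 32*sin(5*x/4)/35


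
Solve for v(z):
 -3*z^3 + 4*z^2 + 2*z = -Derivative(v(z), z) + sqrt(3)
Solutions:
 v(z) = C1 + 3*z^4/4 - 4*z^3/3 - z^2 + sqrt(3)*z


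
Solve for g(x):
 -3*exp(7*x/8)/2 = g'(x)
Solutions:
 g(x) = C1 - 12*exp(7*x/8)/7


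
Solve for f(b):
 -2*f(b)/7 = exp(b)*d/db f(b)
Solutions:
 f(b) = C1*exp(2*exp(-b)/7)


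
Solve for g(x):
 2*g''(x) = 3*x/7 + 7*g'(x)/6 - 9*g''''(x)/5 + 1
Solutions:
 g(x) = C1 + C2*exp(30^(1/3)*x*(-(63 + sqrt(5889))^(1/3) + 4*30^(1/3)/(63 + sqrt(5889))^(1/3))/36)*sin(10^(1/3)*3^(1/6)*x*(12*10^(1/3)/(63 + sqrt(5889))^(1/3) + 3^(2/3)*(63 + sqrt(5889))^(1/3))/36) + C3*exp(30^(1/3)*x*(-(63 + sqrt(5889))^(1/3) + 4*30^(1/3)/(63 + sqrt(5889))^(1/3))/36)*cos(10^(1/3)*3^(1/6)*x*(12*10^(1/3)/(63 + sqrt(5889))^(1/3) + 3^(2/3)*(63 + sqrt(5889))^(1/3))/36) + C4*exp(-30^(1/3)*x*(-(63 + sqrt(5889))^(1/3) + 4*30^(1/3)/(63 + sqrt(5889))^(1/3))/18) - 9*x^2/49 - 510*x/343


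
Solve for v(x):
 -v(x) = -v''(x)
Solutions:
 v(x) = C1*exp(-x) + C2*exp(x)


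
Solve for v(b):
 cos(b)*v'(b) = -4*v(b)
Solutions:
 v(b) = C1*(sin(b)^2 - 2*sin(b) + 1)/(sin(b)^2 + 2*sin(b) + 1)


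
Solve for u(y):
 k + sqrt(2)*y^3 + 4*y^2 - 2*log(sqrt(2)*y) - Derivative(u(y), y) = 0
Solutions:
 u(y) = C1 + k*y + sqrt(2)*y^4/4 + 4*y^3/3 - 2*y*log(y) - y*log(2) + 2*y


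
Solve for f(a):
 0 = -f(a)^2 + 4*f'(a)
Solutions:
 f(a) = -4/(C1 + a)


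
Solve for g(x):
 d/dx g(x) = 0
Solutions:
 g(x) = C1


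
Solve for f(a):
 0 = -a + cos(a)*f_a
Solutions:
 f(a) = C1 + Integral(a/cos(a), a)


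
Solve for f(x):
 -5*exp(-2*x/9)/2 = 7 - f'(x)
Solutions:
 f(x) = C1 + 7*x - 45*exp(-2*x/9)/4


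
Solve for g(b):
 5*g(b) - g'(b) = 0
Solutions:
 g(b) = C1*exp(5*b)


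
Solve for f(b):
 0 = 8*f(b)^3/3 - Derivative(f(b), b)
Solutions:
 f(b) = -sqrt(6)*sqrt(-1/(C1 + 8*b))/2
 f(b) = sqrt(6)*sqrt(-1/(C1 + 8*b))/2


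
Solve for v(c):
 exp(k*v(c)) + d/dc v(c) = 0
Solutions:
 v(c) = Piecewise((log(1/(C1*k + c*k))/k, Ne(k, 0)), (nan, True))
 v(c) = Piecewise((C1 - c, Eq(k, 0)), (nan, True))


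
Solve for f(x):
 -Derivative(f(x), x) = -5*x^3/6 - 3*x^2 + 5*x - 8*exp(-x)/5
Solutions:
 f(x) = C1 + 5*x^4/24 + x^3 - 5*x^2/2 - 8*exp(-x)/5


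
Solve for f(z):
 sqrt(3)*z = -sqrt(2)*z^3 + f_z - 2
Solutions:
 f(z) = C1 + sqrt(2)*z^4/4 + sqrt(3)*z^2/2 + 2*z


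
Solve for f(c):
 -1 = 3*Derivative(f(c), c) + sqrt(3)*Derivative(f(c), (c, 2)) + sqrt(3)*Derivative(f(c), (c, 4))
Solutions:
 f(c) = C1 + C2*exp(2^(1/3)*sqrt(3)*c*(-2/(9 + sqrt(85))^(1/3) + 2^(1/3)*(9 + sqrt(85))^(1/3))/12)*sin(2^(1/3)*c*(2/(9 + sqrt(85))^(1/3) + 2^(1/3)*(9 + sqrt(85))^(1/3))/4) + C3*exp(2^(1/3)*sqrt(3)*c*(-2/(9 + sqrt(85))^(1/3) + 2^(1/3)*(9 + sqrt(85))^(1/3))/12)*cos(2^(1/3)*c*(2/(9 + sqrt(85))^(1/3) + 2^(1/3)*(9 + sqrt(85))^(1/3))/4) + C4*exp(-2^(1/3)*sqrt(3)*c*(-2/(9 + sqrt(85))^(1/3) + 2^(1/3)*(9 + sqrt(85))^(1/3))/6) - c/3


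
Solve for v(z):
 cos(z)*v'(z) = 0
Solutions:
 v(z) = C1


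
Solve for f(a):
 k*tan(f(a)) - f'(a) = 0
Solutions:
 f(a) = pi - asin(C1*exp(a*k))
 f(a) = asin(C1*exp(a*k))


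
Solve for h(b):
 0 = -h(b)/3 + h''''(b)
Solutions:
 h(b) = C1*exp(-3^(3/4)*b/3) + C2*exp(3^(3/4)*b/3) + C3*sin(3^(3/4)*b/3) + C4*cos(3^(3/4)*b/3)


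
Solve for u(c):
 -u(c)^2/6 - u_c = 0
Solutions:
 u(c) = 6/(C1 + c)


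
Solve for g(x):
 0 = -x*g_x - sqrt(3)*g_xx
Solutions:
 g(x) = C1 + C2*erf(sqrt(2)*3^(3/4)*x/6)


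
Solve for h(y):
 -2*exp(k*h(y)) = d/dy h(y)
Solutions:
 h(y) = Piecewise((log(1/(C1*k + 2*k*y))/k, Ne(k, 0)), (nan, True))
 h(y) = Piecewise((C1 - 2*y, Eq(k, 0)), (nan, True))


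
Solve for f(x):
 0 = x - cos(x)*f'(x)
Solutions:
 f(x) = C1 + Integral(x/cos(x), x)


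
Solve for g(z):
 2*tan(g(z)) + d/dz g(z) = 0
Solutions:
 g(z) = pi - asin(C1*exp(-2*z))
 g(z) = asin(C1*exp(-2*z))


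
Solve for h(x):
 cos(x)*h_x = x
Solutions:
 h(x) = C1 + Integral(x/cos(x), x)


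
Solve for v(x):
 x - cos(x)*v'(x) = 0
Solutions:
 v(x) = C1 + Integral(x/cos(x), x)


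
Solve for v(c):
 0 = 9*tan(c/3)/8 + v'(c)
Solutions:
 v(c) = C1 + 27*log(cos(c/3))/8


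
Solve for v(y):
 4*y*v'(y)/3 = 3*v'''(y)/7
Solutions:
 v(y) = C1 + Integral(C2*airyai(84^(1/3)*y/3) + C3*airybi(84^(1/3)*y/3), y)


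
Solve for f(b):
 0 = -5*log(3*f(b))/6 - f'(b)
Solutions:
 6*Integral(1/(log(_y) + log(3)), (_y, f(b)))/5 = C1 - b


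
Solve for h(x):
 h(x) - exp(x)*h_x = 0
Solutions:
 h(x) = C1*exp(-exp(-x))


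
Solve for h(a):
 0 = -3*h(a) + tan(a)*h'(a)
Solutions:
 h(a) = C1*sin(a)^3


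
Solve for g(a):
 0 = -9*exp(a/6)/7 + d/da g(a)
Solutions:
 g(a) = C1 + 54*exp(a/6)/7


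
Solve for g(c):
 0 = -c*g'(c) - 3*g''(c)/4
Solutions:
 g(c) = C1 + C2*erf(sqrt(6)*c/3)


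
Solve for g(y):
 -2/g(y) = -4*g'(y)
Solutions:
 g(y) = -sqrt(C1 + y)
 g(y) = sqrt(C1 + y)


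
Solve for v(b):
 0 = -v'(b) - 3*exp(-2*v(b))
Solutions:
 v(b) = log(-sqrt(C1 - 6*b))
 v(b) = log(C1 - 6*b)/2


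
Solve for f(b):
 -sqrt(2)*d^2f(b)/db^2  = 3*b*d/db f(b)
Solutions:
 f(b) = C1 + C2*erf(2^(1/4)*sqrt(3)*b/2)


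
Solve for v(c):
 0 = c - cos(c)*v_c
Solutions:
 v(c) = C1 + Integral(c/cos(c), c)


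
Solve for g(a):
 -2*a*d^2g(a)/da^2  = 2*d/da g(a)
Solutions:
 g(a) = C1 + C2*log(a)


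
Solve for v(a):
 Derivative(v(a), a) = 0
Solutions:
 v(a) = C1


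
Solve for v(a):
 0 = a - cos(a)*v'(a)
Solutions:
 v(a) = C1 + Integral(a/cos(a), a)


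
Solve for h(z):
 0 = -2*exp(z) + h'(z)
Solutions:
 h(z) = C1 + 2*exp(z)


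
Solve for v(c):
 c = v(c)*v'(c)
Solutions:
 v(c) = -sqrt(C1 + c^2)
 v(c) = sqrt(C1 + c^2)


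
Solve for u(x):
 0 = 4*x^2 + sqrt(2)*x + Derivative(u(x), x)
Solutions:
 u(x) = C1 - 4*x^3/3 - sqrt(2)*x^2/2


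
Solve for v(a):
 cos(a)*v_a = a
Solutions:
 v(a) = C1 + Integral(a/cos(a), a)


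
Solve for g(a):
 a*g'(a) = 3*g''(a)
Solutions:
 g(a) = C1 + C2*erfi(sqrt(6)*a/6)


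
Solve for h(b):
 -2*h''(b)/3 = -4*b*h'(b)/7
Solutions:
 h(b) = C1 + C2*erfi(sqrt(21)*b/7)


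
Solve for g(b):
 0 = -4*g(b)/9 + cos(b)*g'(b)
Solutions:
 g(b) = C1*(sin(b) + 1)^(2/9)/(sin(b) - 1)^(2/9)


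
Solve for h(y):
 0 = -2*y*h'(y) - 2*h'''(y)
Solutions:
 h(y) = C1 + Integral(C2*airyai(-y) + C3*airybi(-y), y)


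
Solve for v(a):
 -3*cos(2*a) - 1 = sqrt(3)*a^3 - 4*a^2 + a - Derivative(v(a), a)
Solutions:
 v(a) = C1 + sqrt(3)*a^4/4 - 4*a^3/3 + a^2/2 + a + 3*sin(2*a)/2


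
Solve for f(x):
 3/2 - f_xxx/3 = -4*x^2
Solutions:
 f(x) = C1 + C2*x + C3*x^2 + x^5/5 + 3*x^3/4


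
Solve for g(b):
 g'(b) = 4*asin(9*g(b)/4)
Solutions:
 Integral(1/asin(9*_y/4), (_y, g(b))) = C1 + 4*b


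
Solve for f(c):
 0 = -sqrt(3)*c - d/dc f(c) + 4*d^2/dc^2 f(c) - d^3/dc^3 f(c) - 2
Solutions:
 f(c) = C1 + C2*exp(c*(2 - sqrt(3))) + C3*exp(c*(sqrt(3) + 2)) - sqrt(3)*c^2/2 - 4*sqrt(3)*c - 2*c


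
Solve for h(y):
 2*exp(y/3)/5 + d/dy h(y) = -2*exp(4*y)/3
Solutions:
 h(y) = C1 - 6*exp(y/3)/5 - exp(4*y)/6


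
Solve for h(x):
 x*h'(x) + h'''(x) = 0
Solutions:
 h(x) = C1 + Integral(C2*airyai(-x) + C3*airybi(-x), x)


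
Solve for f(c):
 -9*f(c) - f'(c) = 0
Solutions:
 f(c) = C1*exp(-9*c)


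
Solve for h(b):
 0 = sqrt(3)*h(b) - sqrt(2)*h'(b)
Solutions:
 h(b) = C1*exp(sqrt(6)*b/2)


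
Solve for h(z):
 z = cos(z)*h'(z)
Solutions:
 h(z) = C1 + Integral(z/cos(z), z)


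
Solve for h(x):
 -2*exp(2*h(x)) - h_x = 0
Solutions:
 h(x) = log(-sqrt(-1/(C1 - 2*x))) - log(2)/2
 h(x) = log(-1/(C1 - 2*x))/2 - log(2)/2


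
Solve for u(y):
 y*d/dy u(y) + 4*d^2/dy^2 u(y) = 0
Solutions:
 u(y) = C1 + C2*erf(sqrt(2)*y/4)


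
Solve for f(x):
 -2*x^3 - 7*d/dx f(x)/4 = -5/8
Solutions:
 f(x) = C1 - 2*x^4/7 + 5*x/14


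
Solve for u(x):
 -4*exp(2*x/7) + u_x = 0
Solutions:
 u(x) = C1 + 14*exp(2*x/7)


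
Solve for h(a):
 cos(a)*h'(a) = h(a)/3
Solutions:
 h(a) = C1*(sin(a) + 1)^(1/6)/(sin(a) - 1)^(1/6)


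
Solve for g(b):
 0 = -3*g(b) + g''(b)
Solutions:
 g(b) = C1*exp(-sqrt(3)*b) + C2*exp(sqrt(3)*b)


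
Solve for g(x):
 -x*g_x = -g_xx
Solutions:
 g(x) = C1 + C2*erfi(sqrt(2)*x/2)


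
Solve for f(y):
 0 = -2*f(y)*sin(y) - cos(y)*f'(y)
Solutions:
 f(y) = C1*cos(y)^2


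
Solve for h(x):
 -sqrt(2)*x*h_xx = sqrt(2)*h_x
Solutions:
 h(x) = C1 + C2*log(x)


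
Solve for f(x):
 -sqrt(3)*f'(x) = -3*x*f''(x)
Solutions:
 f(x) = C1 + C2*x^(sqrt(3)/3 + 1)


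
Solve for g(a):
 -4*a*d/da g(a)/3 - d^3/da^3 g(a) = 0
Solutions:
 g(a) = C1 + Integral(C2*airyai(-6^(2/3)*a/3) + C3*airybi(-6^(2/3)*a/3), a)


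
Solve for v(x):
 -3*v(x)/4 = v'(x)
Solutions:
 v(x) = C1*exp(-3*x/4)


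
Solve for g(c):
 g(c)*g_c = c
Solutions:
 g(c) = -sqrt(C1 + c^2)
 g(c) = sqrt(C1 + c^2)


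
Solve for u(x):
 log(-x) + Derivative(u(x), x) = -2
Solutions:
 u(x) = C1 - x*log(-x) - x


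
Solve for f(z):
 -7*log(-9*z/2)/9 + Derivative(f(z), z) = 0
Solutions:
 f(z) = C1 + 7*z*log(-z)/9 + 7*z*(-1 - log(2) + 2*log(3))/9


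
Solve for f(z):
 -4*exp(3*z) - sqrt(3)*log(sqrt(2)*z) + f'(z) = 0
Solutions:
 f(z) = C1 + sqrt(3)*z*log(z) + sqrt(3)*z*(-1 + log(2)/2) + 4*exp(3*z)/3


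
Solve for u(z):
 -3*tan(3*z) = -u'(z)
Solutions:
 u(z) = C1 - log(cos(3*z))


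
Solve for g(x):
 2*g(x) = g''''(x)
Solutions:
 g(x) = C1*exp(-2^(1/4)*x) + C2*exp(2^(1/4)*x) + C3*sin(2^(1/4)*x) + C4*cos(2^(1/4)*x)


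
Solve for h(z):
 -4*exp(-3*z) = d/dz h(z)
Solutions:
 h(z) = C1 + 4*exp(-3*z)/3


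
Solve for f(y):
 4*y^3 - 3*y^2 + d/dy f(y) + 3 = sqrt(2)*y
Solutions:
 f(y) = C1 - y^4 + y^3 + sqrt(2)*y^2/2 - 3*y


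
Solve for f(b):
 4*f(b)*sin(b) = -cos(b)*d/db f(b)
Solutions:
 f(b) = C1*cos(b)^4


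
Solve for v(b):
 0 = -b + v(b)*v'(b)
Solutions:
 v(b) = -sqrt(C1 + b^2)
 v(b) = sqrt(C1 + b^2)


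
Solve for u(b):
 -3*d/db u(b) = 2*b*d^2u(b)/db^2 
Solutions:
 u(b) = C1 + C2/sqrt(b)


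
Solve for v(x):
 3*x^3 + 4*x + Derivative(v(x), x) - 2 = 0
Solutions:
 v(x) = C1 - 3*x^4/4 - 2*x^2 + 2*x


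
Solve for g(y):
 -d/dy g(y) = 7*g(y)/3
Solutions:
 g(y) = C1*exp(-7*y/3)


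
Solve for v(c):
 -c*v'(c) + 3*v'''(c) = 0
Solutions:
 v(c) = C1 + Integral(C2*airyai(3^(2/3)*c/3) + C3*airybi(3^(2/3)*c/3), c)


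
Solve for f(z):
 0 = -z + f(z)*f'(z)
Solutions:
 f(z) = -sqrt(C1 + z^2)
 f(z) = sqrt(C1 + z^2)


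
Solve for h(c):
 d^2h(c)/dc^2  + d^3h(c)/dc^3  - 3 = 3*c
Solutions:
 h(c) = C1 + C2*c + C3*exp(-c) + c^3/2


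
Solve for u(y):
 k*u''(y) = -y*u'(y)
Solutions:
 u(y) = C1 + C2*sqrt(k)*erf(sqrt(2)*y*sqrt(1/k)/2)


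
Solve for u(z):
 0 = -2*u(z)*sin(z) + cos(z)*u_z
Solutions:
 u(z) = C1/cos(z)^2


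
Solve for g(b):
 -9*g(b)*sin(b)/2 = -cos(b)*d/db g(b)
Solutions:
 g(b) = C1/cos(b)^(9/2)


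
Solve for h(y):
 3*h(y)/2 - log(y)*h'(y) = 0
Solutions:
 h(y) = C1*exp(3*li(y)/2)


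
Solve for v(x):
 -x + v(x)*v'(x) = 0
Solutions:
 v(x) = -sqrt(C1 + x^2)
 v(x) = sqrt(C1 + x^2)


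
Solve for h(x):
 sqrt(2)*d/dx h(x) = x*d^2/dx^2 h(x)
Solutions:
 h(x) = C1 + C2*x^(1 + sqrt(2))


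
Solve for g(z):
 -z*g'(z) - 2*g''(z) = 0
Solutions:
 g(z) = C1 + C2*erf(z/2)


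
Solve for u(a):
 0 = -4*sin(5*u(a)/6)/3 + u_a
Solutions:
 -4*a/3 + 3*log(cos(5*u(a)/6) - 1)/5 - 3*log(cos(5*u(a)/6) + 1)/5 = C1


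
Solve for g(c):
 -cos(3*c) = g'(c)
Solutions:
 g(c) = C1 - sin(3*c)/3


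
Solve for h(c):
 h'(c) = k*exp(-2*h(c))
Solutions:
 h(c) = log(-sqrt(C1 + 2*c*k))
 h(c) = log(C1 + 2*c*k)/2


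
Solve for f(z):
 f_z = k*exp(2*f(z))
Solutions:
 f(z) = log(-sqrt(-1/(C1 + k*z))) - log(2)/2
 f(z) = log(-1/(C1 + k*z))/2 - log(2)/2


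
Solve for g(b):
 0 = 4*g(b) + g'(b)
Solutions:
 g(b) = C1*exp(-4*b)


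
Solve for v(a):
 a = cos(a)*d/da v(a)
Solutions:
 v(a) = C1 + Integral(a/cos(a), a)


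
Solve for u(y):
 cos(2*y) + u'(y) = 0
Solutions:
 u(y) = C1 - sin(2*y)/2


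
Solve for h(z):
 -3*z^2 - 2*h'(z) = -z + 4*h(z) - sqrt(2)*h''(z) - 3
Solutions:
 h(z) = C1*exp(sqrt(2)*z*(1 - sqrt(1 + 4*sqrt(2)))/2) + C2*exp(sqrt(2)*z*(1 + sqrt(1 + 4*sqrt(2)))/2) - 3*z^2/4 + z - 3*sqrt(2)/8 + 1/4


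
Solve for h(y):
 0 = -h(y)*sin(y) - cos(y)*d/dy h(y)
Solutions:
 h(y) = C1*cos(y)


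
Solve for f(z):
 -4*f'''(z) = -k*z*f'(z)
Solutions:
 f(z) = C1 + Integral(C2*airyai(2^(1/3)*k^(1/3)*z/2) + C3*airybi(2^(1/3)*k^(1/3)*z/2), z)


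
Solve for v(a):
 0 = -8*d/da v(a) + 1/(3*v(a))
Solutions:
 v(a) = -sqrt(C1 + 3*a)/6
 v(a) = sqrt(C1 + 3*a)/6


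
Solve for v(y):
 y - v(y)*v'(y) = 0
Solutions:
 v(y) = -sqrt(C1 + y^2)
 v(y) = sqrt(C1 + y^2)


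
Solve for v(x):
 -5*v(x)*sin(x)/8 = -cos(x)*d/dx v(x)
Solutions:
 v(x) = C1/cos(x)^(5/8)


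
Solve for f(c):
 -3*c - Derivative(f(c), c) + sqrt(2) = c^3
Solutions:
 f(c) = C1 - c^4/4 - 3*c^2/2 + sqrt(2)*c


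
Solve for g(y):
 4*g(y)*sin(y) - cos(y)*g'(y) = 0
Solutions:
 g(y) = C1/cos(y)^4


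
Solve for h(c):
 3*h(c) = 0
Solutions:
 h(c) = 0


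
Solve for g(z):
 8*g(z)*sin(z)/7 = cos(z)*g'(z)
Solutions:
 g(z) = C1/cos(z)^(8/7)


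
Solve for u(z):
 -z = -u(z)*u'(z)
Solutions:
 u(z) = -sqrt(C1 + z^2)
 u(z) = sqrt(C1 + z^2)


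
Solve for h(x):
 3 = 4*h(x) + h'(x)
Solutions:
 h(x) = C1*exp(-4*x) + 3/4


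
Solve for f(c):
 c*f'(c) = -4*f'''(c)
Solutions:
 f(c) = C1 + Integral(C2*airyai(-2^(1/3)*c/2) + C3*airybi(-2^(1/3)*c/2), c)


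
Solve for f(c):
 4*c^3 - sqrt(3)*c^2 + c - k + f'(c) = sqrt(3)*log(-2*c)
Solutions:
 f(c) = C1 - c^4 + sqrt(3)*c^3/3 - c^2/2 + c*(k - sqrt(3) + sqrt(3)*log(2)) + sqrt(3)*c*log(-c)


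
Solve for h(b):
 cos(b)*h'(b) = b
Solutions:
 h(b) = C1 + Integral(b/cos(b), b)


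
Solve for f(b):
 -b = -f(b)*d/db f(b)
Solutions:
 f(b) = -sqrt(C1 + b^2)
 f(b) = sqrt(C1 + b^2)


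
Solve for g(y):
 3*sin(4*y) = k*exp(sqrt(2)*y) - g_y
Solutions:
 g(y) = C1 + sqrt(2)*k*exp(sqrt(2)*y)/2 + 3*cos(4*y)/4


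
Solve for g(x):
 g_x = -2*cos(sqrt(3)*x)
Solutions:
 g(x) = C1 - 2*sqrt(3)*sin(sqrt(3)*x)/3


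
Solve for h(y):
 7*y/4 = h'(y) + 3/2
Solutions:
 h(y) = C1 + 7*y^2/8 - 3*y/2


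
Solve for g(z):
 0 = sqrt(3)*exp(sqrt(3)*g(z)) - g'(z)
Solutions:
 g(z) = sqrt(3)*(2*log(-1/(C1 + sqrt(3)*z)) - log(3))/6


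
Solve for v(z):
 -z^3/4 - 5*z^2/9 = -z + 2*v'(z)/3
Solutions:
 v(z) = C1 - 3*z^4/32 - 5*z^3/18 + 3*z^2/4


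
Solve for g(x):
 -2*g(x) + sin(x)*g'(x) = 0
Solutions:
 g(x) = C1*(cos(x) - 1)/(cos(x) + 1)


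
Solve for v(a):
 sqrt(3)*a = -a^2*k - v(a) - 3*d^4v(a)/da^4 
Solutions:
 v(a) = -a^2*k - sqrt(3)*a + (C1*sin(sqrt(2)*3^(3/4)*a/6) + C2*cos(sqrt(2)*3^(3/4)*a/6))*exp(-sqrt(2)*3^(3/4)*a/6) + (C3*sin(sqrt(2)*3^(3/4)*a/6) + C4*cos(sqrt(2)*3^(3/4)*a/6))*exp(sqrt(2)*3^(3/4)*a/6)


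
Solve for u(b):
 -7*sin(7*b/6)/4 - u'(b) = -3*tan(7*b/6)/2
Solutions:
 u(b) = C1 - 9*log(cos(7*b/6))/7 + 3*cos(7*b/6)/2


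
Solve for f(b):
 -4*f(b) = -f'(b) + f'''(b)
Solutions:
 f(b) = C1*exp(3^(1/3)*b*(3^(1/3)/(sqrt(321) + 18)^(1/3) + (sqrt(321) + 18)^(1/3))/6)*sin(3^(1/6)*b*(-3^(2/3)*(sqrt(321) + 18)^(1/3) + 3/(sqrt(321) + 18)^(1/3))/6) + C2*exp(3^(1/3)*b*(3^(1/3)/(sqrt(321) + 18)^(1/3) + (sqrt(321) + 18)^(1/3))/6)*cos(3^(1/6)*b*(-3^(2/3)*(sqrt(321) + 18)^(1/3) + 3/(sqrt(321) + 18)^(1/3))/6) + C3*exp(-3^(1/3)*b*(3^(1/3)/(sqrt(321) + 18)^(1/3) + (sqrt(321) + 18)^(1/3))/3)


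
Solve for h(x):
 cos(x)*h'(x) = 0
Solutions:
 h(x) = C1


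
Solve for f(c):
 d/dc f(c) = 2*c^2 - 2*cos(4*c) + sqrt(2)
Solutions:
 f(c) = C1 + 2*c^3/3 + sqrt(2)*c - sin(4*c)/2


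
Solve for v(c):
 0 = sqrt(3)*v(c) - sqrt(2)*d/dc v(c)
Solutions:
 v(c) = C1*exp(sqrt(6)*c/2)


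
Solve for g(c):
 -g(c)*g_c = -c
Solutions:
 g(c) = -sqrt(C1 + c^2)
 g(c) = sqrt(C1 + c^2)


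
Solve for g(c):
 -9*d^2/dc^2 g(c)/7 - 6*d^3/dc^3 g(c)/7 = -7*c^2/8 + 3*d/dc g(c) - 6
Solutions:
 g(c) = C1 + 7*c^3/72 - c^2/8 + 163*c/84 + (C2*sin(sqrt(47)*c/4) + C3*cos(sqrt(47)*c/4))*exp(-3*c/4)


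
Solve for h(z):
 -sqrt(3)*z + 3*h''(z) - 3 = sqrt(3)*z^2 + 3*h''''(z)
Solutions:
 h(z) = C1 + C2*z + C3*exp(-z) + C4*exp(z) + sqrt(3)*z^4/36 + sqrt(3)*z^3/18 + z^2*(3 + 2*sqrt(3))/6


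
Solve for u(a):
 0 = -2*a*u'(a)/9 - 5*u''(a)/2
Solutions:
 u(a) = C1 + C2*erf(sqrt(10)*a/15)


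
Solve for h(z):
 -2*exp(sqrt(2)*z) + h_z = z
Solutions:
 h(z) = C1 + z^2/2 + sqrt(2)*exp(sqrt(2)*z)


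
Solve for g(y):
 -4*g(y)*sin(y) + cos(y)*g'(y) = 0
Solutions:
 g(y) = C1/cos(y)^4


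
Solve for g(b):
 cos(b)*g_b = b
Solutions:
 g(b) = C1 + Integral(b/cos(b), b)


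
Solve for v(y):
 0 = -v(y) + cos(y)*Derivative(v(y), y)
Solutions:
 v(y) = C1*sqrt(sin(y) + 1)/sqrt(sin(y) - 1)


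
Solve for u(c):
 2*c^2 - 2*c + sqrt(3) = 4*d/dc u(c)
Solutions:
 u(c) = C1 + c^3/6 - c^2/4 + sqrt(3)*c/4


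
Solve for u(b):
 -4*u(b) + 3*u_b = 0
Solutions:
 u(b) = C1*exp(4*b/3)


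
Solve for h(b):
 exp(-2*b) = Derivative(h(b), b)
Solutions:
 h(b) = C1 - exp(-2*b)/2


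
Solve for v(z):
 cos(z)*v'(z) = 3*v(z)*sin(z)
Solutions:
 v(z) = C1/cos(z)^3


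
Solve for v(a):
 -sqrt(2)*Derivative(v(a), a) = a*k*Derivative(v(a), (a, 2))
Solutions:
 v(a) = C1 + a^(((re(k) - sqrt(2))*re(k) + im(k)^2)/(re(k)^2 + im(k)^2))*(C2*sin(sqrt(2)*log(a)*Abs(im(k))/(re(k)^2 + im(k)^2)) + C3*cos(sqrt(2)*log(a)*im(k)/(re(k)^2 + im(k)^2)))


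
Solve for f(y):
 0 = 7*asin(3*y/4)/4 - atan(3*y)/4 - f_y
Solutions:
 f(y) = C1 + 7*y*asin(3*y/4)/4 - y*atan(3*y)/4 + 7*sqrt(16 - 9*y^2)/12 + log(9*y^2 + 1)/24


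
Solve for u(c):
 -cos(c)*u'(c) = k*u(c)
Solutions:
 u(c) = C1*exp(k*(log(sin(c) - 1) - log(sin(c) + 1))/2)


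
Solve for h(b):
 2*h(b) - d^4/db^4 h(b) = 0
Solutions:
 h(b) = C1*exp(-2^(1/4)*b) + C2*exp(2^(1/4)*b) + C3*sin(2^(1/4)*b) + C4*cos(2^(1/4)*b)


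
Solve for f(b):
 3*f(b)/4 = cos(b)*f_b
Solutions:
 f(b) = C1*(sin(b) + 1)^(3/8)/(sin(b) - 1)^(3/8)


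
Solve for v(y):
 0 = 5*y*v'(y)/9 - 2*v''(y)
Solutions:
 v(y) = C1 + C2*erfi(sqrt(5)*y/6)


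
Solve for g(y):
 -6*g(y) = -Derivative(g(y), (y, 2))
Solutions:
 g(y) = C1*exp(-sqrt(6)*y) + C2*exp(sqrt(6)*y)


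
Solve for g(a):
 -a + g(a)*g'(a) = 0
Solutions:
 g(a) = -sqrt(C1 + a^2)
 g(a) = sqrt(C1 + a^2)


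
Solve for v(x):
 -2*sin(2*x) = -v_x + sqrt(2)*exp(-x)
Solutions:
 v(x) = C1 - cos(2*x) - sqrt(2)*exp(-x)


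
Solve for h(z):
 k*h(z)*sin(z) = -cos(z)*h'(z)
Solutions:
 h(z) = C1*exp(k*log(cos(z)))


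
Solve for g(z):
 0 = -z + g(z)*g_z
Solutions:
 g(z) = -sqrt(C1 + z^2)
 g(z) = sqrt(C1 + z^2)


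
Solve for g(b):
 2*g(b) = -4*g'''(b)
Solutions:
 g(b) = C3*exp(-2^(2/3)*b/2) + (C1*sin(2^(2/3)*sqrt(3)*b/4) + C2*cos(2^(2/3)*sqrt(3)*b/4))*exp(2^(2/3)*b/4)


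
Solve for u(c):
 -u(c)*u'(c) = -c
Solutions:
 u(c) = -sqrt(C1 + c^2)
 u(c) = sqrt(C1 + c^2)


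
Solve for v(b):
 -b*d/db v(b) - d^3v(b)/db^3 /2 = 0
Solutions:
 v(b) = C1 + Integral(C2*airyai(-2^(1/3)*b) + C3*airybi(-2^(1/3)*b), b)


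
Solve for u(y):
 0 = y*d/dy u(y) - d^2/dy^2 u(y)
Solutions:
 u(y) = C1 + C2*erfi(sqrt(2)*y/2)


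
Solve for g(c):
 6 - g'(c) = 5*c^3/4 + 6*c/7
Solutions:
 g(c) = C1 - 5*c^4/16 - 3*c^2/7 + 6*c


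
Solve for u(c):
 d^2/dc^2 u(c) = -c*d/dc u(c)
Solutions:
 u(c) = C1 + C2*erf(sqrt(2)*c/2)


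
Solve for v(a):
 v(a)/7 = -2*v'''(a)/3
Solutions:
 v(a) = C3*exp(-14^(2/3)*3^(1/3)*a/14) + (C1*sin(14^(2/3)*3^(5/6)*a/28) + C2*cos(14^(2/3)*3^(5/6)*a/28))*exp(14^(2/3)*3^(1/3)*a/28)


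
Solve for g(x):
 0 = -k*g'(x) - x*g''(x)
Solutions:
 g(x) = C1 + x^(1 - re(k))*(C2*sin(log(x)*Abs(im(k))) + C3*cos(log(x)*im(k)))


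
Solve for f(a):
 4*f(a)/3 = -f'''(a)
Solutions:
 f(a) = C3*exp(-6^(2/3)*a/3) + (C1*sin(2^(2/3)*3^(1/6)*a/2) + C2*cos(2^(2/3)*3^(1/6)*a/2))*exp(6^(2/3)*a/6)


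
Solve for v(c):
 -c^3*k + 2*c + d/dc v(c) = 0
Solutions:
 v(c) = C1 + c^4*k/4 - c^2


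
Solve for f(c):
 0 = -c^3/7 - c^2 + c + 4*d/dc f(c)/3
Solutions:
 f(c) = C1 + 3*c^4/112 + c^3/4 - 3*c^2/8


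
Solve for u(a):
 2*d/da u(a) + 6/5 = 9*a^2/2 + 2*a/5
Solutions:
 u(a) = C1 + 3*a^3/4 + a^2/10 - 3*a/5


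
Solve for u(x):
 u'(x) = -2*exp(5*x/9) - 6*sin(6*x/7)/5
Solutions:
 u(x) = C1 - 18*exp(5*x/9)/5 + 7*cos(6*x/7)/5


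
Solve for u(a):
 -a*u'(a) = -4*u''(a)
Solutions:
 u(a) = C1 + C2*erfi(sqrt(2)*a/4)


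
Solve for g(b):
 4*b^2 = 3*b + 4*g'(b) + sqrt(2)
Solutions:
 g(b) = C1 + b^3/3 - 3*b^2/8 - sqrt(2)*b/4


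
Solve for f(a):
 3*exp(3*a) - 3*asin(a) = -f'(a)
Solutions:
 f(a) = C1 + 3*a*asin(a) + 3*sqrt(1 - a^2) - exp(3*a)


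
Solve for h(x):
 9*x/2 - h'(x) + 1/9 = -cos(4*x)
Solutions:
 h(x) = C1 + 9*x^2/4 + x/9 + sin(4*x)/4


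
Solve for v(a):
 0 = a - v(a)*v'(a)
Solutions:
 v(a) = -sqrt(C1 + a^2)
 v(a) = sqrt(C1 + a^2)


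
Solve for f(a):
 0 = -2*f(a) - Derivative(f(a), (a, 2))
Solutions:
 f(a) = C1*sin(sqrt(2)*a) + C2*cos(sqrt(2)*a)


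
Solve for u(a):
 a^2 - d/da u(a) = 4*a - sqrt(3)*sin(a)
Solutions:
 u(a) = C1 + a^3/3 - 2*a^2 - sqrt(3)*cos(a)


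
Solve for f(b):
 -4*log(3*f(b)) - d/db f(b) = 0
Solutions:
 Integral(1/(log(_y) + log(3)), (_y, f(b)))/4 = C1 - b


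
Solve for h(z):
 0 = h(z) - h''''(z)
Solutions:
 h(z) = C1*exp(-z) + C2*exp(z) + C3*sin(z) + C4*cos(z)


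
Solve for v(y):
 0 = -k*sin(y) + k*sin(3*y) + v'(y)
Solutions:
 v(y) = C1 - k*cos(y) + k*cos(3*y)/3


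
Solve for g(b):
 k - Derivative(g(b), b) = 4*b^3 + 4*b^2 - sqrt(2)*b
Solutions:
 g(b) = C1 - b^4 - 4*b^3/3 + sqrt(2)*b^2/2 + b*k


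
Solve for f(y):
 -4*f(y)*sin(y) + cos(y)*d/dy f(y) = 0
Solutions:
 f(y) = C1/cos(y)^4


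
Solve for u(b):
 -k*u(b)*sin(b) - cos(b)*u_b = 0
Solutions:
 u(b) = C1*exp(k*log(cos(b)))


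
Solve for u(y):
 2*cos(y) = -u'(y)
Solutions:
 u(y) = C1 - 2*sin(y)


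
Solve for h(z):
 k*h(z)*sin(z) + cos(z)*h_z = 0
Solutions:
 h(z) = C1*exp(k*log(cos(z)))


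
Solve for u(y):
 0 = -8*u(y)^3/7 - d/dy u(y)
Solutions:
 u(y) = -sqrt(14)*sqrt(-1/(C1 - 8*y))/2
 u(y) = sqrt(14)*sqrt(-1/(C1 - 8*y))/2


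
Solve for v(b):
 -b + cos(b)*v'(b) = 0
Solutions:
 v(b) = C1 + Integral(b/cos(b), b)


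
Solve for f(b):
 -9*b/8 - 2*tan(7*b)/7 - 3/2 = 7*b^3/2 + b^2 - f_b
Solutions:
 f(b) = C1 + 7*b^4/8 + b^3/3 + 9*b^2/16 + 3*b/2 - 2*log(cos(7*b))/49


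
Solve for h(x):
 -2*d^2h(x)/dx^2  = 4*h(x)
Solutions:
 h(x) = C1*sin(sqrt(2)*x) + C2*cos(sqrt(2)*x)


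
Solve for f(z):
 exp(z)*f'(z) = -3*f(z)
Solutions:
 f(z) = C1*exp(3*exp(-z))


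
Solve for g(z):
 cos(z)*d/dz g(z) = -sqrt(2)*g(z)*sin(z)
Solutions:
 g(z) = C1*cos(z)^(sqrt(2))


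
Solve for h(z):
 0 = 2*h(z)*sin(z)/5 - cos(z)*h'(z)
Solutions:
 h(z) = C1/cos(z)^(2/5)


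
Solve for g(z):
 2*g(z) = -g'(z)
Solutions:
 g(z) = C1*exp(-2*z)


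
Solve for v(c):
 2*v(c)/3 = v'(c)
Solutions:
 v(c) = C1*exp(2*c/3)


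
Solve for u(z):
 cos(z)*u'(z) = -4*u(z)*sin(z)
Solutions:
 u(z) = C1*cos(z)^4


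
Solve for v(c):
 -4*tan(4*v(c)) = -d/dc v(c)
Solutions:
 v(c) = -asin(C1*exp(16*c))/4 + pi/4
 v(c) = asin(C1*exp(16*c))/4


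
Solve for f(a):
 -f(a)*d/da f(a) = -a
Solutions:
 f(a) = -sqrt(C1 + a^2)
 f(a) = sqrt(C1 + a^2)


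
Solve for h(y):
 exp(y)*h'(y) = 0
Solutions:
 h(y) = C1


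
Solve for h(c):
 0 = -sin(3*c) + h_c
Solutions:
 h(c) = C1 - cos(3*c)/3


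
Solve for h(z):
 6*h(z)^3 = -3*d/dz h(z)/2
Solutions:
 h(z) = -sqrt(2)*sqrt(-1/(C1 - 4*z))/2
 h(z) = sqrt(2)*sqrt(-1/(C1 - 4*z))/2


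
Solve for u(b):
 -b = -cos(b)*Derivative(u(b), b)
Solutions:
 u(b) = C1 + Integral(b/cos(b), b)


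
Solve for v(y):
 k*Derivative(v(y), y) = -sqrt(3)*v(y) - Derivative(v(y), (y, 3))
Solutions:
 v(y) = C1*exp(2^(1/3)*y*(2*k/((-sqrt(3) + 3*I)*(sqrt(4*k^3 + 81) + 9)^(1/3)) + 2^(1/3)*sqrt(3)*(sqrt(4*k^3 + 81) + 9)^(1/3)/12 - 2^(1/3)*I*(sqrt(4*k^3 + 81) + 9)^(1/3)/4)) + C2*exp(2^(1/3)*y*(-2*k/((sqrt(3) + 3*I)*(sqrt(4*k^3 + 81) + 9)^(1/3)) + 2^(1/3)*sqrt(3)*(sqrt(4*k^3 + 81) + 9)^(1/3)/12 + 2^(1/3)*I*(sqrt(4*k^3 + 81) + 9)^(1/3)/4)) + C3*exp(2^(1/3)*sqrt(3)*y*(2*k/(sqrt(4*k^3 + 81) + 9)^(1/3) - 2^(1/3)*(sqrt(4*k^3 + 81) + 9)^(1/3))/6)
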